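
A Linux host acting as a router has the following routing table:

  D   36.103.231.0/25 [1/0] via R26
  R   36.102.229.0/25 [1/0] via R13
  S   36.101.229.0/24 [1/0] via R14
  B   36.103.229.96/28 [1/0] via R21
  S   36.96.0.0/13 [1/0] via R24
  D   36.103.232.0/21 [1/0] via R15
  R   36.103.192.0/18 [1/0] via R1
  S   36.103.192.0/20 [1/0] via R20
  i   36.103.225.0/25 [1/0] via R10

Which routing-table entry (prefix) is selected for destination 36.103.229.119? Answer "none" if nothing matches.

36.103.192.0/18

Entries matching 36.103.229.119:
  36.96.0.0/13 (36.96.0.0 - 36.103.255.255)
  36.103.192.0/18 (36.103.192.0 - 36.103.255.255)
Most specific is 36.103.192.0/18.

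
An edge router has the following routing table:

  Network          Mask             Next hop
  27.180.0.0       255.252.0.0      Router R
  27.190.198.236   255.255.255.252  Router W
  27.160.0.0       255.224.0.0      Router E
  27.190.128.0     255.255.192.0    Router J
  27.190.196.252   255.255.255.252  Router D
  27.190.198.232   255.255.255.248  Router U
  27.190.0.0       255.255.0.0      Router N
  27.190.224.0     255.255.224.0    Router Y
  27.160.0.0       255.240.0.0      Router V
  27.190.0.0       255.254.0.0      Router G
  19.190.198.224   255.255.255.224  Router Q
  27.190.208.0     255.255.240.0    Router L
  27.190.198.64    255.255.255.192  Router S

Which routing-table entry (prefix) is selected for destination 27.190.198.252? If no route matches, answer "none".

27.190.0.0/16

Entries matching 27.190.198.252:
  27.160.0.0/11 (27.160.0.0 - 27.191.255.255)
  27.190.0.0/15 (27.190.0.0 - 27.191.255.255)
  27.190.0.0/16 (27.190.0.0 - 27.190.255.255)
Most specific is 27.190.0.0/16.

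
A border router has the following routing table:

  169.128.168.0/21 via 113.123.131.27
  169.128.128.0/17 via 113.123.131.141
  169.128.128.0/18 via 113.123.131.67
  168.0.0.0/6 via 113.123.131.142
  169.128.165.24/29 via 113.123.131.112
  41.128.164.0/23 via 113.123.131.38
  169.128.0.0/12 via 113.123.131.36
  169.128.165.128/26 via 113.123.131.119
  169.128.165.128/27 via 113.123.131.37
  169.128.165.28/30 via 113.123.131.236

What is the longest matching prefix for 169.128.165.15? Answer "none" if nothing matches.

169.128.128.0/18

Entries matching 169.128.165.15:
  168.0.0.0/6 (168.0.0.0 - 171.255.255.255)
  169.128.0.0/12 (169.128.0.0 - 169.143.255.255)
  169.128.128.0/17 (169.128.128.0 - 169.128.255.255)
  169.128.128.0/18 (169.128.128.0 - 169.128.191.255)
Most specific is 169.128.128.0/18.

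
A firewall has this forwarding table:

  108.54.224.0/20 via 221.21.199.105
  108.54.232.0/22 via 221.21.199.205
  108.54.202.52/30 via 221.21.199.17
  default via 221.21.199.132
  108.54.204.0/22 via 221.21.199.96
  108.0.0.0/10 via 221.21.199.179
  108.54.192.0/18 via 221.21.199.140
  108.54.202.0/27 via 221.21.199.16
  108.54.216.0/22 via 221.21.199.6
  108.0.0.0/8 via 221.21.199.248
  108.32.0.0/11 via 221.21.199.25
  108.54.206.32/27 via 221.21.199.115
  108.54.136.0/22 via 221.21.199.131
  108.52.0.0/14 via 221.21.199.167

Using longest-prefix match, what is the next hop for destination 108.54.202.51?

Routes whose prefix contains 108.54.202.51:
  0.0.0.0/0 (default, matches everything) -> 221.21.199.132
  108.0.0.0/8 (108.0.0.0 - 108.255.255.255) -> 221.21.199.248
  108.0.0.0/10 (108.0.0.0 - 108.63.255.255) -> 221.21.199.179
  108.32.0.0/11 (108.32.0.0 - 108.63.255.255) -> 221.21.199.25
  108.52.0.0/14 (108.52.0.0 - 108.55.255.255) -> 221.21.199.167
  108.54.192.0/18 (108.54.192.0 - 108.54.255.255) -> 221.21.199.140
More-specific entries that do NOT match:
  108.54.202.52/30 (108.54.202.52 - 108.54.202.55) does not contain 108.54.202.51
  108.54.202.0/27 (108.54.202.0 - 108.54.202.31) does not contain 108.54.202.51
  108.54.206.32/27 (108.54.206.32 - 108.54.206.63) does not contain 108.54.202.51
  108.54.232.0/22 (108.54.232.0 - 108.54.235.255) does not contain 108.54.202.51
  108.54.204.0/22 (108.54.204.0 - 108.54.207.255) does not contain 108.54.202.51
  108.54.216.0/22 (108.54.216.0 - 108.54.219.255) does not contain 108.54.202.51
  108.54.136.0/22 (108.54.136.0 - 108.54.139.255) does not contain 108.54.202.51
  108.54.224.0/20 (108.54.224.0 - 108.54.239.255) does not contain 108.54.202.51
Longest matching prefix is /18 -> next hop 221.21.199.140.

221.21.199.140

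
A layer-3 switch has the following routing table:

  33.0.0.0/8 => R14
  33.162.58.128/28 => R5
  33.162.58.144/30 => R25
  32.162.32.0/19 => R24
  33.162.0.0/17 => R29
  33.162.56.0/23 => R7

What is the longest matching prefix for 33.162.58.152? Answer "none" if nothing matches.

33.162.0.0/17

Entries matching 33.162.58.152:
  33.0.0.0/8 (33.0.0.0 - 33.255.255.255)
  33.162.0.0/17 (33.162.0.0 - 33.162.127.255)
Most specific is 33.162.0.0/17.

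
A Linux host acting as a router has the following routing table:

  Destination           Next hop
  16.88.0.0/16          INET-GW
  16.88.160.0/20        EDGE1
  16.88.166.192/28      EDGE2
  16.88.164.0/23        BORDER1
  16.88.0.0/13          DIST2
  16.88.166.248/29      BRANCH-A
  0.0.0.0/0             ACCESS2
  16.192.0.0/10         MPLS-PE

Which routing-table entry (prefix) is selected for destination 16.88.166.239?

16.88.160.0/20

Entries matching 16.88.166.239:
  0.0.0.0/0 (default, matches everything)
  16.88.0.0/13 (16.88.0.0 - 16.95.255.255)
  16.88.0.0/16 (16.88.0.0 - 16.88.255.255)
  16.88.160.0/20 (16.88.160.0 - 16.88.175.255)
Most specific is 16.88.160.0/20.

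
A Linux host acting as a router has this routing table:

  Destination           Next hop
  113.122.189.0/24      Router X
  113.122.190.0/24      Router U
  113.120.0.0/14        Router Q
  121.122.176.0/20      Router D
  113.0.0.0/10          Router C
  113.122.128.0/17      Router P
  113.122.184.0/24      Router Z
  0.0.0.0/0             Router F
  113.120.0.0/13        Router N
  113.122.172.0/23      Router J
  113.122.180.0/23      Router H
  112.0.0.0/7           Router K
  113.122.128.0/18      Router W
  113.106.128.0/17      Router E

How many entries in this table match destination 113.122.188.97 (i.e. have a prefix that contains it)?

6

Prefixes containing 113.122.188.97:
  0.0.0.0/0 (default, matches everything)
  112.0.0.0/7 (112.0.0.0 - 113.255.255.255)
  113.120.0.0/13 (113.120.0.0 - 113.127.255.255)
  113.120.0.0/14 (113.120.0.0 - 113.123.255.255)
  113.122.128.0/17 (113.122.128.0 - 113.122.255.255)
  113.122.128.0/18 (113.122.128.0 - 113.122.191.255)
Total matching entries: 6.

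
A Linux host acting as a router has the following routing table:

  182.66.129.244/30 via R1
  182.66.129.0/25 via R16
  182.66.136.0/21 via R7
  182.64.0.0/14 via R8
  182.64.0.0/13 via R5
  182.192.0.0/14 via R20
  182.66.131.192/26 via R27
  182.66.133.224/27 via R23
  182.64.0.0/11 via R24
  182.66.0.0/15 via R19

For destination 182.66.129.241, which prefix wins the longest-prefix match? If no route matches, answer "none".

Entries matching 182.66.129.241:
  182.64.0.0/11 (182.64.0.0 - 182.95.255.255)
  182.64.0.0/13 (182.64.0.0 - 182.71.255.255)
  182.64.0.0/14 (182.64.0.0 - 182.67.255.255)
  182.66.0.0/15 (182.66.0.0 - 182.67.255.255)
Most specific is 182.66.0.0/15.

182.66.0.0/15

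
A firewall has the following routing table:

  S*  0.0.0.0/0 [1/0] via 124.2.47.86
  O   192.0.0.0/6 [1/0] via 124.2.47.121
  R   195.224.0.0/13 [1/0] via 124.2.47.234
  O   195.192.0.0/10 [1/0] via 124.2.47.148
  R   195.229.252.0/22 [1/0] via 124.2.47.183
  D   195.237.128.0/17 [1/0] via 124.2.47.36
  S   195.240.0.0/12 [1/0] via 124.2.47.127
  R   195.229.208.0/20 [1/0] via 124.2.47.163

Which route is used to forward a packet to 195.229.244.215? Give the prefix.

Entries matching 195.229.244.215:
  0.0.0.0/0 (default, matches everything)
  192.0.0.0/6 (192.0.0.0 - 195.255.255.255)
  195.192.0.0/10 (195.192.0.0 - 195.255.255.255)
  195.224.0.0/13 (195.224.0.0 - 195.231.255.255)
Most specific is 195.224.0.0/13.

195.224.0.0/13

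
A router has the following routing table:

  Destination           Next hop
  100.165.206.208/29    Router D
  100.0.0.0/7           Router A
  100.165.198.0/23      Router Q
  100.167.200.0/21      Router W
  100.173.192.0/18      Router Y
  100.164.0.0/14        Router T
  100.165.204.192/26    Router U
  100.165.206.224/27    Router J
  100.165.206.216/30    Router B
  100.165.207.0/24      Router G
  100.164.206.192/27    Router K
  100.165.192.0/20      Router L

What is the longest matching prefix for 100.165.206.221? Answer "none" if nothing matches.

Entries matching 100.165.206.221:
  100.0.0.0/7 (100.0.0.0 - 101.255.255.255)
  100.164.0.0/14 (100.164.0.0 - 100.167.255.255)
  100.165.192.0/20 (100.165.192.0 - 100.165.207.255)
Most specific is 100.165.192.0/20.

100.165.192.0/20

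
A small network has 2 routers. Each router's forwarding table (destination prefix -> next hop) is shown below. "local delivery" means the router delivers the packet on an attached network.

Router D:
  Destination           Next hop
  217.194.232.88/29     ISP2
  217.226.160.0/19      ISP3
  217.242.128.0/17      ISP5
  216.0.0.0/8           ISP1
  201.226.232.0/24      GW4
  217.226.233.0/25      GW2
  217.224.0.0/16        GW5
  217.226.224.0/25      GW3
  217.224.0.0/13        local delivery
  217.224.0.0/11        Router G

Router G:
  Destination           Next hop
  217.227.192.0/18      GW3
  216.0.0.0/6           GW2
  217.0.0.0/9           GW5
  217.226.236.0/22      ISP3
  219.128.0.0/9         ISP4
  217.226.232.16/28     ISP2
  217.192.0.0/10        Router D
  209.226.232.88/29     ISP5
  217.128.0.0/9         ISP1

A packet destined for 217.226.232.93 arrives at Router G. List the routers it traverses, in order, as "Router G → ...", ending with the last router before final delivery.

Router G → Router D

At Router G: longest match for 217.226.232.93 is 217.192.0.0/10 -> Router D
At Router D: longest match for 217.226.232.93 is 217.224.0.0/13 -> local delivery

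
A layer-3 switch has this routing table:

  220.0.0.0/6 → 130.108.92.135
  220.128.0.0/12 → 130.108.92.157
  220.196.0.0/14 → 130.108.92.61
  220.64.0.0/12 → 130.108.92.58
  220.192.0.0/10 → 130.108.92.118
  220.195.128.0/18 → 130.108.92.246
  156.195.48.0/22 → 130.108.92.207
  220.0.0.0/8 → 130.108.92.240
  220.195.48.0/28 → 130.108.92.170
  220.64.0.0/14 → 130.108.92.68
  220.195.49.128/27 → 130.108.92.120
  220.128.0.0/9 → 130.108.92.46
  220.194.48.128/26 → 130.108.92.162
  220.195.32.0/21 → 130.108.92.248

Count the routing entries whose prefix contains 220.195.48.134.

Prefixes containing 220.195.48.134:
  220.0.0.0/6 (220.0.0.0 - 223.255.255.255)
  220.0.0.0/8 (220.0.0.0 - 220.255.255.255)
  220.128.0.0/9 (220.128.0.0 - 220.255.255.255)
  220.192.0.0/10 (220.192.0.0 - 220.255.255.255)
Total matching entries: 4.

4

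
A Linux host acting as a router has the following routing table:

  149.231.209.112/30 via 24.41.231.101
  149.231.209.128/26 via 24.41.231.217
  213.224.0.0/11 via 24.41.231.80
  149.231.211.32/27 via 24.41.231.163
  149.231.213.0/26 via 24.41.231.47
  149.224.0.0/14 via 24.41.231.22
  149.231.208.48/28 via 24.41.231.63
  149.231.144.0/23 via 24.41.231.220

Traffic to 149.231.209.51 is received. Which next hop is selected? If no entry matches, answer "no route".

no route

No entry's prefix contains 149.231.209.51; there is no default route.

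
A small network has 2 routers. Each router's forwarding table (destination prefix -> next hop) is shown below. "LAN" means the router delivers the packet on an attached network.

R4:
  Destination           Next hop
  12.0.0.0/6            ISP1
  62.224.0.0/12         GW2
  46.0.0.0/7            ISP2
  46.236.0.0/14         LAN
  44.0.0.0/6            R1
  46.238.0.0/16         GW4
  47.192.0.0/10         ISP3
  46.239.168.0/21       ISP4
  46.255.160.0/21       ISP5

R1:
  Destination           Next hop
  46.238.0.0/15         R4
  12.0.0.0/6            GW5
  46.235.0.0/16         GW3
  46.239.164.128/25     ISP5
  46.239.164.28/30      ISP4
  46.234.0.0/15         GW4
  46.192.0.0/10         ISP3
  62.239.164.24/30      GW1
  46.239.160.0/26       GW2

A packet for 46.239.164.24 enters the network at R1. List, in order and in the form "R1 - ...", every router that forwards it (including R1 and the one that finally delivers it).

At R1: longest match for 46.239.164.24 is 46.238.0.0/15 -> R4
At R4: longest match for 46.239.164.24 is 46.236.0.0/14 -> LAN

R1 - R4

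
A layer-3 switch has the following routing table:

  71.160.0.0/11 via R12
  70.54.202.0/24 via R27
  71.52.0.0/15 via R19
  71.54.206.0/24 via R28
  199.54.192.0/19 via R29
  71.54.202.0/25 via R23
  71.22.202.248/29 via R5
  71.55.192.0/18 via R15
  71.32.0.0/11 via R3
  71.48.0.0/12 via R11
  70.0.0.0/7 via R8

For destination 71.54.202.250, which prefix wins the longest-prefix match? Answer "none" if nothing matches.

71.48.0.0/12

Entries matching 71.54.202.250:
  70.0.0.0/7 (70.0.0.0 - 71.255.255.255)
  71.32.0.0/11 (71.32.0.0 - 71.63.255.255)
  71.48.0.0/12 (71.48.0.0 - 71.63.255.255)
Most specific is 71.48.0.0/12.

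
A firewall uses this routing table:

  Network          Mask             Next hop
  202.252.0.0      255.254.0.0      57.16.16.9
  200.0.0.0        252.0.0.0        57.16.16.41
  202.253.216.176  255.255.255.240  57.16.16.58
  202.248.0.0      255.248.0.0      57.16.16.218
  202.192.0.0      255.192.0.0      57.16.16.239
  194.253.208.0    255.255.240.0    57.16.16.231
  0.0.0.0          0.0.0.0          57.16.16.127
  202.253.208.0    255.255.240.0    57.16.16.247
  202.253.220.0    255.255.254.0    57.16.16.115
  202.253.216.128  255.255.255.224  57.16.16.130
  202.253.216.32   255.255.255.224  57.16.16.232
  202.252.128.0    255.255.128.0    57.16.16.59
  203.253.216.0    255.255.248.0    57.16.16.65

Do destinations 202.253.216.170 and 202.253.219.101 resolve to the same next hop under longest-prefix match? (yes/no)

yes

202.253.216.170: longest match 202.253.208.0/20 -> 57.16.16.247
202.253.219.101: longest match 202.253.208.0/20 -> 57.16.16.247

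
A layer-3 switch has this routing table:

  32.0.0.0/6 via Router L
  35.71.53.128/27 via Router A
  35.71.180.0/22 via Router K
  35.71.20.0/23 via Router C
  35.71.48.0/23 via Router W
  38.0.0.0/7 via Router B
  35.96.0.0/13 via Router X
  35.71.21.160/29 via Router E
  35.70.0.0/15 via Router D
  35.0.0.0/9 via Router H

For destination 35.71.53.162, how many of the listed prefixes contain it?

3

Prefixes containing 35.71.53.162:
  32.0.0.0/6 (32.0.0.0 - 35.255.255.255)
  35.0.0.0/9 (35.0.0.0 - 35.127.255.255)
  35.70.0.0/15 (35.70.0.0 - 35.71.255.255)
Total matching entries: 3.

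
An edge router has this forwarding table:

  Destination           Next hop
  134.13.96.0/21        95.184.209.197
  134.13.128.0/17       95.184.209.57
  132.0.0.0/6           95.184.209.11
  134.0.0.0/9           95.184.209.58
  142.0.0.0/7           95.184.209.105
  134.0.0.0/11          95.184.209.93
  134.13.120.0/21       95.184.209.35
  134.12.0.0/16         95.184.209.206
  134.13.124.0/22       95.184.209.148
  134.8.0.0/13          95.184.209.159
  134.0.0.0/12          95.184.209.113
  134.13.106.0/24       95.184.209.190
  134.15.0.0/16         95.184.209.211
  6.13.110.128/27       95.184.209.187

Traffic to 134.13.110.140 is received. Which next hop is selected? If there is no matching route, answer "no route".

Routes whose prefix contains 134.13.110.140:
  132.0.0.0/6 (132.0.0.0 - 135.255.255.255) -> 95.184.209.11
  134.0.0.0/9 (134.0.0.0 - 134.127.255.255) -> 95.184.209.58
  134.0.0.0/11 (134.0.0.0 - 134.31.255.255) -> 95.184.209.93
  134.0.0.0/12 (134.0.0.0 - 134.15.255.255) -> 95.184.209.113
  134.8.0.0/13 (134.8.0.0 - 134.15.255.255) -> 95.184.209.159
More-specific entries that do NOT match:
  6.13.110.128/27 (6.13.110.128 - 6.13.110.159) does not contain 134.13.110.140
  134.13.106.0/24 (134.13.106.0 - 134.13.106.255) does not contain 134.13.110.140
  134.13.124.0/22 (134.13.124.0 - 134.13.127.255) does not contain 134.13.110.140
  134.13.96.0/21 (134.13.96.0 - 134.13.103.255) does not contain 134.13.110.140
  134.13.120.0/21 (134.13.120.0 - 134.13.127.255) does not contain 134.13.110.140
  134.13.128.0/17 (134.13.128.0 - 134.13.255.255) does not contain 134.13.110.140
  134.12.0.0/16 (134.12.0.0 - 134.12.255.255) does not contain 134.13.110.140
  134.15.0.0/16 (134.15.0.0 - 134.15.255.255) does not contain 134.13.110.140
Longest matching prefix is /13 -> next hop 95.184.209.159.

95.184.209.159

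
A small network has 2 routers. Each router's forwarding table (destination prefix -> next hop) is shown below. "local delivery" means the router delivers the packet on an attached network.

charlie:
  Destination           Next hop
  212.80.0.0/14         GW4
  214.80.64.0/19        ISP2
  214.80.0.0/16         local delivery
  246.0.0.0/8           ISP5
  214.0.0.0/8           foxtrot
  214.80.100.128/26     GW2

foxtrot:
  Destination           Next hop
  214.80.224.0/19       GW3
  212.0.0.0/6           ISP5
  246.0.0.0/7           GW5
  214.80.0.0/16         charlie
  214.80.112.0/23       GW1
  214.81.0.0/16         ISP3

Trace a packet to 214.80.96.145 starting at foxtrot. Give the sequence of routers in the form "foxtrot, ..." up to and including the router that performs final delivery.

foxtrot, charlie

At foxtrot: longest match for 214.80.96.145 is 214.80.0.0/16 -> charlie
At charlie: longest match for 214.80.96.145 is 214.80.0.0/16 -> local delivery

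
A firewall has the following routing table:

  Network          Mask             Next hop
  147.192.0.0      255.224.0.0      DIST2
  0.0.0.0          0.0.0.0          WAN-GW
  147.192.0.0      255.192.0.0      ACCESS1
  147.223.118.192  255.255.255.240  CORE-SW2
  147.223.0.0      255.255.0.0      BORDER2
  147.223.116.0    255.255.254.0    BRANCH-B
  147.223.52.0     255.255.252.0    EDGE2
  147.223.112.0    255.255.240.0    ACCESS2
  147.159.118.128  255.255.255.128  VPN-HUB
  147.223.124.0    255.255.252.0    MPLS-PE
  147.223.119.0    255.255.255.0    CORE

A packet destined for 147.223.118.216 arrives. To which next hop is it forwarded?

ACCESS2

Routes whose prefix contains 147.223.118.216:
  0.0.0.0/0 (default, matches everything) -> WAN-GW
  147.192.0.0/10 (147.192.0.0 - 147.255.255.255) -> ACCESS1
  147.192.0.0/11 (147.192.0.0 - 147.223.255.255) -> DIST2
  147.223.0.0/16 (147.223.0.0 - 147.223.255.255) -> BORDER2
  147.223.112.0/20 (147.223.112.0 - 147.223.127.255) -> ACCESS2
More-specific entries that do NOT match:
  147.223.118.192/28 (147.223.118.192 - 147.223.118.207) does not contain 147.223.118.216
  147.159.118.128/25 (147.159.118.128 - 147.159.118.255) does not contain 147.223.118.216
  147.223.119.0/24 (147.223.119.0 - 147.223.119.255) does not contain 147.223.118.216
  147.223.116.0/23 (147.223.116.0 - 147.223.117.255) does not contain 147.223.118.216
  147.223.52.0/22 (147.223.52.0 - 147.223.55.255) does not contain 147.223.118.216
  147.223.124.0/22 (147.223.124.0 - 147.223.127.255) does not contain 147.223.118.216
Longest matching prefix is /20 -> next hop ACCESS2.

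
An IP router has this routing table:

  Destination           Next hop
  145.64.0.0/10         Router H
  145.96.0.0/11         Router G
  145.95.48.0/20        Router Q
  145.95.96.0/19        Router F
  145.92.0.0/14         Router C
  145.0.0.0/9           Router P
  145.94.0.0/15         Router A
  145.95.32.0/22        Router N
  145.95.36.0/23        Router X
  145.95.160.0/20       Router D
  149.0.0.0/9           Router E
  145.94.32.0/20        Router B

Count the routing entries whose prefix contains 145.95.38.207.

4

Prefixes containing 145.95.38.207:
  145.0.0.0/9 (145.0.0.0 - 145.127.255.255)
  145.64.0.0/10 (145.64.0.0 - 145.127.255.255)
  145.92.0.0/14 (145.92.0.0 - 145.95.255.255)
  145.94.0.0/15 (145.94.0.0 - 145.95.255.255)
Total matching entries: 4.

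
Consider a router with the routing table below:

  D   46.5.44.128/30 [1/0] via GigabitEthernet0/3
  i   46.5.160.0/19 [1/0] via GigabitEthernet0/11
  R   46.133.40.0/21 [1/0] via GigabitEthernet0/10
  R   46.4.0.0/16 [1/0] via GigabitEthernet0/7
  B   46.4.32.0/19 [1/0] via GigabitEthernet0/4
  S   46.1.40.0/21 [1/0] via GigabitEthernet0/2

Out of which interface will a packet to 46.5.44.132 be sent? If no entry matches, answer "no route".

No entry's prefix contains 46.5.44.132; there is no default route.

no route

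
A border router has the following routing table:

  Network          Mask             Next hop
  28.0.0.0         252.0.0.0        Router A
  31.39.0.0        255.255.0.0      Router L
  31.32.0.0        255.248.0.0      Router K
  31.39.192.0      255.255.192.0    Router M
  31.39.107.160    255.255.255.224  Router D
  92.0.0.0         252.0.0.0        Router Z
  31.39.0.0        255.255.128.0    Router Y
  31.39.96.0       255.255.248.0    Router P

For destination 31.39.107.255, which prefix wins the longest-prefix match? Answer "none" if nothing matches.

Entries matching 31.39.107.255:
  28.0.0.0/6 (28.0.0.0 - 31.255.255.255)
  31.32.0.0/13 (31.32.0.0 - 31.39.255.255)
  31.39.0.0/16 (31.39.0.0 - 31.39.255.255)
  31.39.0.0/17 (31.39.0.0 - 31.39.127.255)
Most specific is 31.39.0.0/17.

31.39.0.0/17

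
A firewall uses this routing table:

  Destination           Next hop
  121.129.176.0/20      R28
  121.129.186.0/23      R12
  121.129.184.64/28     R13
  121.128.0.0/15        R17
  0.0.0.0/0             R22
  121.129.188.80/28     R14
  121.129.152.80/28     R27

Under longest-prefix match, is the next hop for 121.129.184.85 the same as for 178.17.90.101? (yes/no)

no

121.129.184.85: longest match 121.129.176.0/20 -> R28
178.17.90.101: longest match 0.0.0.0/0 -> R22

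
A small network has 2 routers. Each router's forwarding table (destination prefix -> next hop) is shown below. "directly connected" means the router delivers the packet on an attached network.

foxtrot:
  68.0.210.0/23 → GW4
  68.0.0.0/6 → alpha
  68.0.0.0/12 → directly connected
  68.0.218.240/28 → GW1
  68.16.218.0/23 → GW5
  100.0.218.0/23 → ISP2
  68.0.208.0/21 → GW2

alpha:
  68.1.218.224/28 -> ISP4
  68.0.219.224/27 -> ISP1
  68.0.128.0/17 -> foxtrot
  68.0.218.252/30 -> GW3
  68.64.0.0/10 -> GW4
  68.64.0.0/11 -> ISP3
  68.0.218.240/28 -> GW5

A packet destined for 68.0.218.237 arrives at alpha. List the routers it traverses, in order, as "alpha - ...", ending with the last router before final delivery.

At alpha: longest match for 68.0.218.237 is 68.0.128.0/17 -> foxtrot
At foxtrot: longest match for 68.0.218.237 is 68.0.0.0/12 -> directly connected

alpha - foxtrot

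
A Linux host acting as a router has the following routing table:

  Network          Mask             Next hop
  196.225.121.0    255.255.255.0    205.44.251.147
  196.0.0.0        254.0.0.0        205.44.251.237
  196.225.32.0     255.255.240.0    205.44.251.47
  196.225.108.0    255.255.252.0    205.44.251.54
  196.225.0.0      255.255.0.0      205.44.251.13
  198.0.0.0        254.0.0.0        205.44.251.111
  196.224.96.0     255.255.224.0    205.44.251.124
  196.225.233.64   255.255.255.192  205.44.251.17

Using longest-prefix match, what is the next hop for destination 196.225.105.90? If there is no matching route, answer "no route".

Routes whose prefix contains 196.225.105.90:
  196.0.0.0/7 (196.0.0.0 - 197.255.255.255) -> 205.44.251.237
  196.225.0.0/16 (196.225.0.0 - 196.225.255.255) -> 205.44.251.13
More-specific entries that do NOT match:
  196.225.233.64/26 (196.225.233.64 - 196.225.233.127) does not contain 196.225.105.90
  196.225.121.0/24 (196.225.121.0 - 196.225.121.255) does not contain 196.225.105.90
  196.225.108.0/22 (196.225.108.0 - 196.225.111.255) does not contain 196.225.105.90
  196.225.32.0/20 (196.225.32.0 - 196.225.47.255) does not contain 196.225.105.90
  196.224.96.0/19 (196.224.96.0 - 196.224.127.255) does not contain 196.225.105.90
Longest matching prefix is /16 -> next hop 205.44.251.13.

205.44.251.13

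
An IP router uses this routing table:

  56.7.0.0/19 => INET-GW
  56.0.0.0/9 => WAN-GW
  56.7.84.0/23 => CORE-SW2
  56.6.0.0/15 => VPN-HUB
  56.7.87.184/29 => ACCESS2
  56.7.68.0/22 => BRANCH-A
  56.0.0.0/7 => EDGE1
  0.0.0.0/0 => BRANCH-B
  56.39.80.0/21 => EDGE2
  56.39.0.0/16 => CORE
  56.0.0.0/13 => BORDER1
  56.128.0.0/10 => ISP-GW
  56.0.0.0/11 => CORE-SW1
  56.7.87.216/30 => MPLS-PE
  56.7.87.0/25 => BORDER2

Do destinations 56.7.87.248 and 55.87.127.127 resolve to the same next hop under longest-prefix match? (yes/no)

no

56.7.87.248: longest match 56.6.0.0/15 -> VPN-HUB
55.87.127.127: longest match 0.0.0.0/0 -> BRANCH-B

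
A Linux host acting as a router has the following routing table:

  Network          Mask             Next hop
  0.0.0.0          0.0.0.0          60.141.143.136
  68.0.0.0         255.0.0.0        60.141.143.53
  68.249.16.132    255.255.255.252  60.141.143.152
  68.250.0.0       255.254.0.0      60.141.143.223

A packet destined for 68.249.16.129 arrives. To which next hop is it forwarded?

Routes whose prefix contains 68.249.16.129:
  0.0.0.0/0 (default, matches everything) -> 60.141.143.136
  68.0.0.0/8 (68.0.0.0 - 68.255.255.255) -> 60.141.143.53
More-specific entries that do NOT match:
  68.249.16.132/30 (68.249.16.132 - 68.249.16.135) does not contain 68.249.16.129
  68.250.0.0/15 (68.250.0.0 - 68.251.255.255) does not contain 68.249.16.129
Longest matching prefix is /8 -> next hop 60.141.143.53.

60.141.143.53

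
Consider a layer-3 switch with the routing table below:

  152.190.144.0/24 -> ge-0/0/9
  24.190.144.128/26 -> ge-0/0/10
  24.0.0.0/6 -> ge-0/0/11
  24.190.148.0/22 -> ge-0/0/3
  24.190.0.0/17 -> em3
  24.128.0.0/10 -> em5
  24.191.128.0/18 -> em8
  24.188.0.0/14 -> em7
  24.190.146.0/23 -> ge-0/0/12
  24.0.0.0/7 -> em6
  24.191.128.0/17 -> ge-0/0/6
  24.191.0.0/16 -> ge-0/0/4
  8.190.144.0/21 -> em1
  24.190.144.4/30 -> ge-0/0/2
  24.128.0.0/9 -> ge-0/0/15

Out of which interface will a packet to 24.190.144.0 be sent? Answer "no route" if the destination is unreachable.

Routes whose prefix contains 24.190.144.0:
  24.0.0.0/6 (24.0.0.0 - 27.255.255.255) -> ge-0/0/11
  24.0.0.0/7 (24.0.0.0 - 25.255.255.255) -> em6
  24.128.0.0/9 (24.128.0.0 - 24.255.255.255) -> ge-0/0/15
  24.128.0.0/10 (24.128.0.0 - 24.191.255.255) -> em5
  24.188.0.0/14 (24.188.0.0 - 24.191.255.255) -> em7
More-specific entries that do NOT match:
  24.190.144.4/30 (24.190.144.4 - 24.190.144.7) does not contain 24.190.144.0
  24.190.144.128/26 (24.190.144.128 - 24.190.144.191) does not contain 24.190.144.0
  152.190.144.0/24 (152.190.144.0 - 152.190.144.255) does not contain 24.190.144.0
  24.190.146.0/23 (24.190.146.0 - 24.190.147.255) does not contain 24.190.144.0
  24.190.148.0/22 (24.190.148.0 - 24.190.151.255) does not contain 24.190.144.0
  8.190.144.0/21 (8.190.144.0 - 8.190.151.255) does not contain 24.190.144.0
  24.191.128.0/18 (24.191.128.0 - 24.191.191.255) does not contain 24.190.144.0
  24.190.0.0/17 (24.190.0.0 - 24.190.127.255) does not contain 24.190.144.0
  24.191.128.0/17 (24.191.128.0 - 24.191.255.255) does not contain 24.190.144.0
  24.191.0.0/16 (24.191.0.0 - 24.191.255.255) does not contain 24.190.144.0
Longest matching prefix is /14 -> interface em7.

em7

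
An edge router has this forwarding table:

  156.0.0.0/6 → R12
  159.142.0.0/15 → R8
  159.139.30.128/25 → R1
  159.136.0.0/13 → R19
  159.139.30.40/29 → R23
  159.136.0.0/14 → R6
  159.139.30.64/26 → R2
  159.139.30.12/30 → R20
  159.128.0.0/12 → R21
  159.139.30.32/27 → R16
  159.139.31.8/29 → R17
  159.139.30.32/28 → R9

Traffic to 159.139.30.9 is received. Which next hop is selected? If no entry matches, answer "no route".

Routes whose prefix contains 159.139.30.9:
  156.0.0.0/6 (156.0.0.0 - 159.255.255.255) -> R12
  159.128.0.0/12 (159.128.0.0 - 159.143.255.255) -> R21
  159.136.0.0/13 (159.136.0.0 - 159.143.255.255) -> R19
  159.136.0.0/14 (159.136.0.0 - 159.139.255.255) -> R6
More-specific entries that do NOT match:
  159.139.30.12/30 (159.139.30.12 - 159.139.30.15) does not contain 159.139.30.9
  159.139.30.40/29 (159.139.30.40 - 159.139.30.47) does not contain 159.139.30.9
  159.139.31.8/29 (159.139.31.8 - 159.139.31.15) does not contain 159.139.30.9
  159.139.30.32/28 (159.139.30.32 - 159.139.30.47) does not contain 159.139.30.9
  159.139.30.32/27 (159.139.30.32 - 159.139.30.63) does not contain 159.139.30.9
  159.139.30.64/26 (159.139.30.64 - 159.139.30.127) does not contain 159.139.30.9
  159.139.30.128/25 (159.139.30.128 - 159.139.30.255) does not contain 159.139.30.9
  159.142.0.0/15 (159.142.0.0 - 159.143.255.255) does not contain 159.139.30.9
Longest matching prefix is /14 -> next hop R6.

R6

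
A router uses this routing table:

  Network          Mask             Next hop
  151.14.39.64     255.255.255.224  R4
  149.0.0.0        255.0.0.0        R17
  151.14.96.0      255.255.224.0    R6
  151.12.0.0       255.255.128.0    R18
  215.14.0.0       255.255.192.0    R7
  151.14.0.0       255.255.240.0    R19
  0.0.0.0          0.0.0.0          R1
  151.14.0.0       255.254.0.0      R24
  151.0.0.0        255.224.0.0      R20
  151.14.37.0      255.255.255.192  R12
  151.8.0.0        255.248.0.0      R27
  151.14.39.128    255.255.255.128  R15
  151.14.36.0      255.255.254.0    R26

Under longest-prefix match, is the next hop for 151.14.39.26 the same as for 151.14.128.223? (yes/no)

151.14.39.26: longest match 151.14.0.0/15 -> R24
151.14.128.223: longest match 151.14.0.0/15 -> R24

yes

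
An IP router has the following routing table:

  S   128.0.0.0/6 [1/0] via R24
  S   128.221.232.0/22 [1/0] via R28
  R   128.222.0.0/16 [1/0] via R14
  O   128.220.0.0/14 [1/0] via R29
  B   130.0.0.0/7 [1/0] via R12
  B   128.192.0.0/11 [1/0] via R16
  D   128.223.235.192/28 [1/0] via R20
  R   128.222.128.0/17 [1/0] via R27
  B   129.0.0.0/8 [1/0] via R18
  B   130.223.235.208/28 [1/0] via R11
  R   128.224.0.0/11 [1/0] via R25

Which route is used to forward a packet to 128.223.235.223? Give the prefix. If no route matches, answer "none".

Entries matching 128.223.235.223:
  128.0.0.0/6 (128.0.0.0 - 131.255.255.255)
  128.192.0.0/11 (128.192.0.0 - 128.223.255.255)
  128.220.0.0/14 (128.220.0.0 - 128.223.255.255)
Most specific is 128.220.0.0/14.

128.220.0.0/14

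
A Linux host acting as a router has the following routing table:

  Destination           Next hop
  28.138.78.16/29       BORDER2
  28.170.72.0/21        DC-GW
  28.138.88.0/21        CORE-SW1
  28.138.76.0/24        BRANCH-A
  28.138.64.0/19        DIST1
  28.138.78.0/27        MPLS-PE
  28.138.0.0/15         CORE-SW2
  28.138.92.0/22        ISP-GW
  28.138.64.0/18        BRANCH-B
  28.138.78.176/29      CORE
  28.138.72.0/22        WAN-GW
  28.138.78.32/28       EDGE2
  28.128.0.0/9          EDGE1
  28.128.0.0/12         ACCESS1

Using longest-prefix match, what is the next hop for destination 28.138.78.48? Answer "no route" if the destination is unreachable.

Routes whose prefix contains 28.138.78.48:
  28.128.0.0/9 (28.128.0.0 - 28.255.255.255) -> EDGE1
  28.128.0.0/12 (28.128.0.0 - 28.143.255.255) -> ACCESS1
  28.138.0.0/15 (28.138.0.0 - 28.139.255.255) -> CORE-SW2
  28.138.64.0/18 (28.138.64.0 - 28.138.127.255) -> BRANCH-B
  28.138.64.0/19 (28.138.64.0 - 28.138.95.255) -> DIST1
More-specific entries that do NOT match:
  28.138.78.16/29 (28.138.78.16 - 28.138.78.23) does not contain 28.138.78.48
  28.138.78.176/29 (28.138.78.176 - 28.138.78.183) does not contain 28.138.78.48
  28.138.78.32/28 (28.138.78.32 - 28.138.78.47) does not contain 28.138.78.48
  28.138.78.0/27 (28.138.78.0 - 28.138.78.31) does not contain 28.138.78.48
  28.138.76.0/24 (28.138.76.0 - 28.138.76.255) does not contain 28.138.78.48
  28.138.92.0/22 (28.138.92.0 - 28.138.95.255) does not contain 28.138.78.48
  28.138.72.0/22 (28.138.72.0 - 28.138.75.255) does not contain 28.138.78.48
  28.170.72.0/21 (28.170.72.0 - 28.170.79.255) does not contain 28.138.78.48
  28.138.88.0/21 (28.138.88.0 - 28.138.95.255) does not contain 28.138.78.48
Longest matching prefix is /19 -> next hop DIST1.

DIST1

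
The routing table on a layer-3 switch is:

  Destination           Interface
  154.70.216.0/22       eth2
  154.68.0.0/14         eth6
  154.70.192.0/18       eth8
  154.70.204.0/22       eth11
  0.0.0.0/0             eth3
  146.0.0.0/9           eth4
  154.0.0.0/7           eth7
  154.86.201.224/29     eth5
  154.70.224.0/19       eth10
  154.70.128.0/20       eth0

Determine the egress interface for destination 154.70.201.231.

Routes whose prefix contains 154.70.201.231:
  0.0.0.0/0 (default, matches everything) -> eth3
  154.0.0.0/7 (154.0.0.0 - 155.255.255.255) -> eth7
  154.68.0.0/14 (154.68.0.0 - 154.71.255.255) -> eth6
  154.70.192.0/18 (154.70.192.0 - 154.70.255.255) -> eth8
More-specific entries that do NOT match:
  154.86.201.224/29 (154.86.201.224 - 154.86.201.231) does not contain 154.70.201.231
  154.70.216.0/22 (154.70.216.0 - 154.70.219.255) does not contain 154.70.201.231
  154.70.204.0/22 (154.70.204.0 - 154.70.207.255) does not contain 154.70.201.231
  154.70.128.0/20 (154.70.128.0 - 154.70.143.255) does not contain 154.70.201.231
  154.70.224.0/19 (154.70.224.0 - 154.70.255.255) does not contain 154.70.201.231
Longest matching prefix is /18 -> interface eth8.

eth8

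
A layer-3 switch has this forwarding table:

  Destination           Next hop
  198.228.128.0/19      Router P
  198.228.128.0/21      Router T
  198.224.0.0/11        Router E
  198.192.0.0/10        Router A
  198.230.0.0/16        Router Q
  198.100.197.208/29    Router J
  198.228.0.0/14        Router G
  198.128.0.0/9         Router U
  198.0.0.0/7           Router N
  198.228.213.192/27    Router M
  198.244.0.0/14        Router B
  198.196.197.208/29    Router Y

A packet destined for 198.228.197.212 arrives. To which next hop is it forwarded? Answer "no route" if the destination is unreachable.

Routes whose prefix contains 198.228.197.212:
  198.0.0.0/7 (198.0.0.0 - 199.255.255.255) -> Router N
  198.128.0.0/9 (198.128.0.0 - 198.255.255.255) -> Router U
  198.192.0.0/10 (198.192.0.0 - 198.255.255.255) -> Router A
  198.224.0.0/11 (198.224.0.0 - 198.255.255.255) -> Router E
  198.228.0.0/14 (198.228.0.0 - 198.231.255.255) -> Router G
More-specific entries that do NOT match:
  198.100.197.208/29 (198.100.197.208 - 198.100.197.215) does not contain 198.228.197.212
  198.196.197.208/29 (198.196.197.208 - 198.196.197.215) does not contain 198.228.197.212
  198.228.213.192/27 (198.228.213.192 - 198.228.213.223) does not contain 198.228.197.212
  198.228.128.0/21 (198.228.128.0 - 198.228.135.255) does not contain 198.228.197.212
  198.228.128.0/19 (198.228.128.0 - 198.228.159.255) does not contain 198.228.197.212
  198.230.0.0/16 (198.230.0.0 - 198.230.255.255) does not contain 198.228.197.212
Longest matching prefix is /14 -> next hop Router G.

Router G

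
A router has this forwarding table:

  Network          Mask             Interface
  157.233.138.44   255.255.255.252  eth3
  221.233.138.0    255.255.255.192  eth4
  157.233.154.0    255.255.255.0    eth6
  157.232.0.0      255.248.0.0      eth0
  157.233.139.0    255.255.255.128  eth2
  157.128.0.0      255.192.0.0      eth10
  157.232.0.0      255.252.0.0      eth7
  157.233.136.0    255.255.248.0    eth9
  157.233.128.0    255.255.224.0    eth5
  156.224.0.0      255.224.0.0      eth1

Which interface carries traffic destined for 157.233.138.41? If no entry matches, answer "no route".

Routes whose prefix contains 157.233.138.41:
  157.232.0.0/13 (157.232.0.0 - 157.239.255.255) -> eth0
  157.232.0.0/14 (157.232.0.0 - 157.235.255.255) -> eth7
  157.233.128.0/19 (157.233.128.0 - 157.233.159.255) -> eth5
  157.233.136.0/21 (157.233.136.0 - 157.233.143.255) -> eth9
More-specific entries that do NOT match:
  157.233.138.44/30 (157.233.138.44 - 157.233.138.47) does not contain 157.233.138.41
  221.233.138.0/26 (221.233.138.0 - 221.233.138.63) does not contain 157.233.138.41
  157.233.139.0/25 (157.233.139.0 - 157.233.139.127) does not contain 157.233.138.41
  157.233.154.0/24 (157.233.154.0 - 157.233.154.255) does not contain 157.233.138.41
Longest matching prefix is /21 -> interface eth9.

eth9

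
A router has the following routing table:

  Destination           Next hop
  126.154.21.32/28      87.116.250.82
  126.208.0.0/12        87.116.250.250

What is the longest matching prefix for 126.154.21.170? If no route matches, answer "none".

126.154.21.170 is outside every listed prefix and there is no default route.

none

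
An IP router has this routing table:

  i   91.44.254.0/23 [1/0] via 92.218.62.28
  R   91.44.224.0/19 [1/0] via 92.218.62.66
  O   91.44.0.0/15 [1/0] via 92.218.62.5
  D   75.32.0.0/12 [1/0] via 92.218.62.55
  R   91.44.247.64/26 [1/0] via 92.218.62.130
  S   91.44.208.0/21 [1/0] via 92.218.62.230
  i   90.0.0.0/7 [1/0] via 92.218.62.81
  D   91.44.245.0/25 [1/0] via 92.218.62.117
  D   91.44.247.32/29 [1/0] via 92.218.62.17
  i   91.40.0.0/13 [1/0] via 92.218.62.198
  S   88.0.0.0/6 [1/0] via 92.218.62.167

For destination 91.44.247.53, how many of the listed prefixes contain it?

5

Prefixes containing 91.44.247.53:
  88.0.0.0/6 (88.0.0.0 - 91.255.255.255)
  90.0.0.0/7 (90.0.0.0 - 91.255.255.255)
  91.40.0.0/13 (91.40.0.0 - 91.47.255.255)
  91.44.0.0/15 (91.44.0.0 - 91.45.255.255)
  91.44.224.0/19 (91.44.224.0 - 91.44.255.255)
Total matching entries: 5.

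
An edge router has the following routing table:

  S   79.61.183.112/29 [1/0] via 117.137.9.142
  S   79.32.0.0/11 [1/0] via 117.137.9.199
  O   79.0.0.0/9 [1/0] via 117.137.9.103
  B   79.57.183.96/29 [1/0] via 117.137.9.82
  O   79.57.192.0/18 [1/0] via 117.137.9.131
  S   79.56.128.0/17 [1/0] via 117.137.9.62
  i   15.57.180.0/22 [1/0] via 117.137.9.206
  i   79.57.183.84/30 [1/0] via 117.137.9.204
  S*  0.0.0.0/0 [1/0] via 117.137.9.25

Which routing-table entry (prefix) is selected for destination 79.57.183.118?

79.32.0.0/11

Entries matching 79.57.183.118:
  0.0.0.0/0 (default, matches everything)
  79.0.0.0/9 (79.0.0.0 - 79.127.255.255)
  79.32.0.0/11 (79.32.0.0 - 79.63.255.255)
Most specific is 79.32.0.0/11.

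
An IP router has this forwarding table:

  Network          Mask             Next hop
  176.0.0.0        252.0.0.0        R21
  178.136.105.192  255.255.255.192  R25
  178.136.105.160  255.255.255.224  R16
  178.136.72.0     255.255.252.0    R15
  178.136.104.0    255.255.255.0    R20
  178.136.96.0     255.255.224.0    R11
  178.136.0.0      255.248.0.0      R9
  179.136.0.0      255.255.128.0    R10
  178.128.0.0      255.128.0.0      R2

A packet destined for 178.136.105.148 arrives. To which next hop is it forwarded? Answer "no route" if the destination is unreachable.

Routes whose prefix contains 178.136.105.148:
  176.0.0.0/6 (176.0.0.0 - 179.255.255.255) -> R21
  178.128.0.0/9 (178.128.0.0 - 178.255.255.255) -> R2
  178.136.0.0/13 (178.136.0.0 - 178.143.255.255) -> R9
  178.136.96.0/19 (178.136.96.0 - 178.136.127.255) -> R11
More-specific entries that do NOT match:
  178.136.105.160/27 (178.136.105.160 - 178.136.105.191) does not contain 178.136.105.148
  178.136.105.192/26 (178.136.105.192 - 178.136.105.255) does not contain 178.136.105.148
  178.136.104.0/24 (178.136.104.0 - 178.136.104.255) does not contain 178.136.105.148
  178.136.72.0/22 (178.136.72.0 - 178.136.75.255) does not contain 178.136.105.148
Longest matching prefix is /19 -> next hop R11.

R11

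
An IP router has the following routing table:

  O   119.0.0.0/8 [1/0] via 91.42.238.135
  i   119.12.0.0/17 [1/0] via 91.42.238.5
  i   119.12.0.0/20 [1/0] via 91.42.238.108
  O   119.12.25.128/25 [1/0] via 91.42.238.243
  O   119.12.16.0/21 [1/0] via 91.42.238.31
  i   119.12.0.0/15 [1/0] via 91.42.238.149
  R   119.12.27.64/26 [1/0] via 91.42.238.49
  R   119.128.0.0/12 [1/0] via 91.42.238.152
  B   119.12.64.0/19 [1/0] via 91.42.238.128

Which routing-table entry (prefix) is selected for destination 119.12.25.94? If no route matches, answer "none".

119.12.0.0/17

Entries matching 119.12.25.94:
  119.0.0.0/8 (119.0.0.0 - 119.255.255.255)
  119.12.0.0/15 (119.12.0.0 - 119.13.255.255)
  119.12.0.0/17 (119.12.0.0 - 119.12.127.255)
Most specific is 119.12.0.0/17.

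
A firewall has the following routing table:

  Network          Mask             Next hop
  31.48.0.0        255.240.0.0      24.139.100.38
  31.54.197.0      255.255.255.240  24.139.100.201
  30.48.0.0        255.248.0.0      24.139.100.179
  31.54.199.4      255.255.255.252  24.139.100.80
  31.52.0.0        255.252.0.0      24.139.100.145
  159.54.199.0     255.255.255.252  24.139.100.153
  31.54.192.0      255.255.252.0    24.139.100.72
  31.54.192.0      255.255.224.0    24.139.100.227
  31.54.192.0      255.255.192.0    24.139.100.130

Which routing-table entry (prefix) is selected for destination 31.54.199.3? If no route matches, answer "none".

31.54.192.0/19

Entries matching 31.54.199.3:
  31.48.0.0/12 (31.48.0.0 - 31.63.255.255)
  31.52.0.0/14 (31.52.0.0 - 31.55.255.255)
  31.54.192.0/18 (31.54.192.0 - 31.54.255.255)
  31.54.192.0/19 (31.54.192.0 - 31.54.223.255)
Most specific is 31.54.192.0/19.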